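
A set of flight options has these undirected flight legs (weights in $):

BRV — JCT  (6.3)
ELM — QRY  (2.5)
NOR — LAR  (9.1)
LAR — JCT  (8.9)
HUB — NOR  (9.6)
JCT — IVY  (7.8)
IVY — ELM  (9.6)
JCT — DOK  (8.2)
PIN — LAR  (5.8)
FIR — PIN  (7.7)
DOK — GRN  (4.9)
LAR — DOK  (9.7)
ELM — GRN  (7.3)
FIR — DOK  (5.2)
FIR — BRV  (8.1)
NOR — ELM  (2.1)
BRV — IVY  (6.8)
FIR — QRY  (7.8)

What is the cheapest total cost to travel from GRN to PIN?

$17.8

Running Dijkstra from GRN:
GRN: 0
DOK: 4.9  (via GRN)
ELM: 7.3  (via GRN)
NOR: 9.4  (via ELM)
QRY: 9.8  (via ELM)
FIR: 10.1  (via DOK)
JCT: 13.1  (via DOK)
LAR: 14.6  (via DOK)
IVY: 16.9  (via ELM)
PIN: 17.8  (via FIR)
Shortest route: GRN–DOK–FIR–PIN = $17.8.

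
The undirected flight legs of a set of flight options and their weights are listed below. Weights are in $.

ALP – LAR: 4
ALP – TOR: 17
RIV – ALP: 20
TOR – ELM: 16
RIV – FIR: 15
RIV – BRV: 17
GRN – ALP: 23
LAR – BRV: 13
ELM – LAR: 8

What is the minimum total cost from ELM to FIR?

$47

Shortest distances from ELM:
ELM: 0
LAR: 8  (via ELM)
ALP: 12  (via LAR)
TOR: 16  (via ELM)
BRV: 21  (via LAR)
RIV: 32  (via ALP)
GRN: 35  (via ALP)
FIR: 47  (via RIV)
Shortest route: ELM–LAR–ALP–RIV–FIR = $47.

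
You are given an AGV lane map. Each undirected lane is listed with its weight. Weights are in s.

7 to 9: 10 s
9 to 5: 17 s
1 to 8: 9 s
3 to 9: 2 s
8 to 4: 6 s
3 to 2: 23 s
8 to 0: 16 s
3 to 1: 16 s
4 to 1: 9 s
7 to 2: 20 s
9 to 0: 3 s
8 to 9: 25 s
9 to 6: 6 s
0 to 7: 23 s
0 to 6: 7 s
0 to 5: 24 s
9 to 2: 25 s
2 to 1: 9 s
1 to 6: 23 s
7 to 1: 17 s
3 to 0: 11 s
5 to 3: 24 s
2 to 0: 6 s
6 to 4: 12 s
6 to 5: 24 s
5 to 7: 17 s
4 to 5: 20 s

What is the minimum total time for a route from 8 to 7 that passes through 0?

Shortest 8→0: 8 → 0 = 16
Shortest 0→7: 0 → 9 → 7 = 13
Total via 0: 16 + 13 = 29 s.

29 s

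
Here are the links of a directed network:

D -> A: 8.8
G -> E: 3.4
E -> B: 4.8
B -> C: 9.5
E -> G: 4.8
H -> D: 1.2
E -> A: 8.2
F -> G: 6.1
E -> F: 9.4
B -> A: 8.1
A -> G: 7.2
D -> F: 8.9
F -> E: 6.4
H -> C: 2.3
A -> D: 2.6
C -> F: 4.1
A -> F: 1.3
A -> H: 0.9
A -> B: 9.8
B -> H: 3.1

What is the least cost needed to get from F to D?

Compare a few routes:
F - E - B - H - D: 6.4+4.8+3.1+1.2 = 15.5
F - E - A - D: 6.4+8.2+2.6 = 17.2
F - E - A - H - D: 6.4+8.2+0.9+1.2 = 16.7
Cheapest is F - E - B - H - D at 15.5.

15.5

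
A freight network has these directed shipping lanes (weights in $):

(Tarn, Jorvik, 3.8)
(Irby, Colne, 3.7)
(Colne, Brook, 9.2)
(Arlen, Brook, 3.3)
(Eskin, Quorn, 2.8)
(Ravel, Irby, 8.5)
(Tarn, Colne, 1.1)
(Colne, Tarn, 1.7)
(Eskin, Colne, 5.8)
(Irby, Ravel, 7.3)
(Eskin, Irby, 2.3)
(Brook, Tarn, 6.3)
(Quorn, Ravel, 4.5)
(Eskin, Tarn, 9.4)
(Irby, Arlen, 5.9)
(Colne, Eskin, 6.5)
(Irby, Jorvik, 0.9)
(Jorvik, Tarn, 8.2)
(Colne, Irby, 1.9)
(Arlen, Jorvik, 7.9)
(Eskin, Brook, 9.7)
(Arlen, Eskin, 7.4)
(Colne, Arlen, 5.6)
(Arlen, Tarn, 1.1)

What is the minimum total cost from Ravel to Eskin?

Running Dijkstra from Ravel:
Ravel: 0
Irby: 8.5  (via Ravel)
Jorvik: 9.4  (via Irby)
Colne: 12.2  (via Irby)
Tarn: 13.9  (via Colne)
Arlen: 14.4  (via Irby)
Brook: 17.7  (via Arlen)
Eskin: 18.7  (via Colne)
Shortest route: Ravel → Irby → Colne → Eskin = $18.7.

$18.7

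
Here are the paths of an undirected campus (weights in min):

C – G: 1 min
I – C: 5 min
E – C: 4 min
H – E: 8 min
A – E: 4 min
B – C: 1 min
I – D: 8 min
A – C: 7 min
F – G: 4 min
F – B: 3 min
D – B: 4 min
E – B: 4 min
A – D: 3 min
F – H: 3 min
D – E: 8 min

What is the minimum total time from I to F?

Enumerating some paths:
I–D–B–F: 8+4+3 = 15
I–C–G–F: 5+1+4 = 10
I–C–B–F: 5+1+3 = 9
Cheapest is I–C–B–F at 9 min.

9 min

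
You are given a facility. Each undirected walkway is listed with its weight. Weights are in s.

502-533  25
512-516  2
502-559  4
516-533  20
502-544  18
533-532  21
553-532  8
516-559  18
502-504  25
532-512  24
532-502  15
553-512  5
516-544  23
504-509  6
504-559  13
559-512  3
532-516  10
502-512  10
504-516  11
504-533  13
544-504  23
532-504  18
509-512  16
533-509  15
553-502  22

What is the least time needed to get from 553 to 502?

12 s

Enumerating some paths:
553 → 512 → 502: 5+10 = 15
553 → 512 → 559 → 502: 5+3+4 = 12
553 → 502: 22 = 22
Cheapest is 553 → 512 → 559 → 502 at 12 s.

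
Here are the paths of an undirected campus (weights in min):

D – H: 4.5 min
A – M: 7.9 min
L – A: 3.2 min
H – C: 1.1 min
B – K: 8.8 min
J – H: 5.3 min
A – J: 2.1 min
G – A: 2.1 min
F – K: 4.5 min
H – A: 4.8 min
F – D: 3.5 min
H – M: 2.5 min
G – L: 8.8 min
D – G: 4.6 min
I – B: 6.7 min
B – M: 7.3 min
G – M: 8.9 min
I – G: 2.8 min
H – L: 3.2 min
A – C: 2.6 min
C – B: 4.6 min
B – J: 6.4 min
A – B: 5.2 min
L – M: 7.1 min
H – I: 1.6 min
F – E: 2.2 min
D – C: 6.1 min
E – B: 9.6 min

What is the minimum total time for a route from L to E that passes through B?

18 min

Best L to B: L → A → B costing 8.4
Best B to E: B → E costing 9.6
Total via B: 8.4 + 9.6 = 18 min.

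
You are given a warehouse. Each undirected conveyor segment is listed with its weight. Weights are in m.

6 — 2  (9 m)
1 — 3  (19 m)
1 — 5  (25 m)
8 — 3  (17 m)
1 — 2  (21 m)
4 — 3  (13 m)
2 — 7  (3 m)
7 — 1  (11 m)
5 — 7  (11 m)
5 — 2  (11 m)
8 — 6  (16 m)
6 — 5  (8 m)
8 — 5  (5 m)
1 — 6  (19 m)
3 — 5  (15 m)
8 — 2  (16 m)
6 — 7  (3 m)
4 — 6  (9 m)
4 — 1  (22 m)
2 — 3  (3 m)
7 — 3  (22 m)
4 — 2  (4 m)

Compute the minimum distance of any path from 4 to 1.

Settle nodes by increasing distance from 4:
4: 0
2: 4  (via 4)
3: 7  (via 2)
7: 7  (via 2)
6: 9  (via 4)
5: 15  (via 2)
1: 18  (via 7)
Shortest route: 4 → 2 → 7 → 1 = 18 m.

18 m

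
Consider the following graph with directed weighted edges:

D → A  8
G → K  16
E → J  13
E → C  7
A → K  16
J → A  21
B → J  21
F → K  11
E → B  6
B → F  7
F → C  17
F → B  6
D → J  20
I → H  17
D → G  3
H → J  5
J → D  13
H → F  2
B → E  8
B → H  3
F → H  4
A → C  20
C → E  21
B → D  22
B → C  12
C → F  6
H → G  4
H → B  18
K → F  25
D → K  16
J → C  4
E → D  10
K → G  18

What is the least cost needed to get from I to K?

Settle nodes by increasing distance from I:
I: 0
H: 17  (via I)
F: 19  (via H)
G: 21  (via H)
J: 22  (via H)
B: 25  (via F)
C: 26  (via J)
K: 30  (via F)
Shortest route: I–H–F–K = 30.

30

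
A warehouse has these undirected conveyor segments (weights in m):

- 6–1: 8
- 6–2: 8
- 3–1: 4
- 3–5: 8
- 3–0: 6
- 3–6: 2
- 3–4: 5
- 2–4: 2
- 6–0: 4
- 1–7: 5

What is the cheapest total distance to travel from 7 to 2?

16 m

Shortest distances from 7:
7: 0
1: 5  (via 7)
3: 9  (via 1)
6: 11  (via 3)
4: 14  (via 3)
0: 15  (via 3)
2: 16  (via 4)
Shortest route: 7–1–3–4–2 = 16 m.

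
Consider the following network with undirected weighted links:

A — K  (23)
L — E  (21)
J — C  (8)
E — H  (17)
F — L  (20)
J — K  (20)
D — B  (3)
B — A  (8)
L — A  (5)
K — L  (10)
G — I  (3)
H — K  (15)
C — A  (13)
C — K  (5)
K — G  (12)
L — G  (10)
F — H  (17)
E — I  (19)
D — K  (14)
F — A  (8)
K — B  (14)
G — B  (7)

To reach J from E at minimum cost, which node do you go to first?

Candidate routes:
E - H - K - C - J: 17+15+5+8 = 45
E - L - K - C - J: 21+10+5+8 = 44
Cheapest is E - L - K - C - J at 44.
So from E the first move is to L.

L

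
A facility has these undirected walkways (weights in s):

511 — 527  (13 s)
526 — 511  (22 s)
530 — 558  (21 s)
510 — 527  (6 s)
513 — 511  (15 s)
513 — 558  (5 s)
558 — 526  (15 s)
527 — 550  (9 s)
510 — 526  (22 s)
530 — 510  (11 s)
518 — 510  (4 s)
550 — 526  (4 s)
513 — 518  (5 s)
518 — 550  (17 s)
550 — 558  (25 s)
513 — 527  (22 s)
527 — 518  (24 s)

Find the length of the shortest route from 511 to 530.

Running Dijkstra from 511:
511: 0
527: 13  (via 511)
513: 15  (via 511)
510: 19  (via 527)
518: 20  (via 513)
558: 20  (via 513)
526: 22  (via 511)
550: 22  (via 527)
530: 30  (via 510)
Shortest route: 511 → 527 → 510 → 530 = 30 s.

30 s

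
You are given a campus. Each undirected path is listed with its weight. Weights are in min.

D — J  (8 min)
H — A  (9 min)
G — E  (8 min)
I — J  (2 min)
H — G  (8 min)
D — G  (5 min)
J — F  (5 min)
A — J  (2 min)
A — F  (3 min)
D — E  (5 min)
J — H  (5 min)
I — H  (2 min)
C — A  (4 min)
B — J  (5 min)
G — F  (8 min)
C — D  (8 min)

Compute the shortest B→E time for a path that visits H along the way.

Best B to H: B → J → I → H costing 9
Shortest H→E: H → G → E = 16
Total via H: 9 + 16 = 25 min.

25 min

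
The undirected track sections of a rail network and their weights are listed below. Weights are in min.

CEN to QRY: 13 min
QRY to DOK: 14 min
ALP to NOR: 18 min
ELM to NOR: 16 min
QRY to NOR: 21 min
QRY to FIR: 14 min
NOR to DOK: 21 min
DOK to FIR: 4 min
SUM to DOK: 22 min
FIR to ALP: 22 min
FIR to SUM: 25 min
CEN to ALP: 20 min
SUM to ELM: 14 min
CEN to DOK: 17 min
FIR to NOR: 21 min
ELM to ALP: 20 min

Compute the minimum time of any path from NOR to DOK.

21 min

Running Dijkstra from NOR:
NOR: 0
ELM: 16  (via NOR)
ALP: 18  (via NOR)
QRY: 21  (via NOR)
FIR: 21  (via NOR)
DOK: 21  (via NOR)
Shortest route: NOR–DOK = 21 min.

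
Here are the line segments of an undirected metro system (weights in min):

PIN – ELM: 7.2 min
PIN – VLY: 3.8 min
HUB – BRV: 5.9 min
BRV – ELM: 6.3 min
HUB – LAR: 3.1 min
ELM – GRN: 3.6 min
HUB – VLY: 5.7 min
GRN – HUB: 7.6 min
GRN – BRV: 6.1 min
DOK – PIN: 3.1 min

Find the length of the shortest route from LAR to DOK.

Compare a few routes:
LAR–HUB–GRN–ELM–PIN–DOK: 3.1+7.6+3.6+7.2+3.1 = 24.6
LAR–HUB–VLY–PIN–DOK: 3.1+5.7+3.8+3.1 = 15.7
Cheapest is LAR–HUB–VLY–PIN–DOK at 15.7 min.

15.7 min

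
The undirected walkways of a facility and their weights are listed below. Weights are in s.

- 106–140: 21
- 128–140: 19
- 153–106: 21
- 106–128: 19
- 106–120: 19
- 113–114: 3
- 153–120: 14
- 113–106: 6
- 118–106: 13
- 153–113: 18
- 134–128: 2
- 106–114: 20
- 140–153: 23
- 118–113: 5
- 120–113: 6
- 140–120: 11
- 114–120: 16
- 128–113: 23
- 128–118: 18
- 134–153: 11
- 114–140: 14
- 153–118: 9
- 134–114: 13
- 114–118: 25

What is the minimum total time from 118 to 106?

Compare a few routes:
118–106: 13 = 13
118–113–106: 5+6 = 11
The minimum is 11 s via 118–113–106.

11 s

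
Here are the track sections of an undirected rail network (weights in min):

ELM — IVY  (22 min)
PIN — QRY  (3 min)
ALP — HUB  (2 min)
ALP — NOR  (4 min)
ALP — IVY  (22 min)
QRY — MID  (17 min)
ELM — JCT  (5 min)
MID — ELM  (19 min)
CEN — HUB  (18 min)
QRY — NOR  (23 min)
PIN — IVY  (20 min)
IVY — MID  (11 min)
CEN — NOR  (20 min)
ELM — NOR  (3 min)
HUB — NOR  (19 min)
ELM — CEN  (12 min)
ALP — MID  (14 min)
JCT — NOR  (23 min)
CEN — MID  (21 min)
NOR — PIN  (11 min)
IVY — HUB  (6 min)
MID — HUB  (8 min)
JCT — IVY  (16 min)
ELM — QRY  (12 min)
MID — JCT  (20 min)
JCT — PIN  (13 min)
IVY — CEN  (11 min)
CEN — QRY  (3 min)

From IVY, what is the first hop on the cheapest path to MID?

MID

Enumerating some paths:
IVY–HUB–MID: 6+8 = 14
IVY–MID: 11 = 11
Cheapest is IVY–MID at 11 min.
So from IVY the first move is to MID.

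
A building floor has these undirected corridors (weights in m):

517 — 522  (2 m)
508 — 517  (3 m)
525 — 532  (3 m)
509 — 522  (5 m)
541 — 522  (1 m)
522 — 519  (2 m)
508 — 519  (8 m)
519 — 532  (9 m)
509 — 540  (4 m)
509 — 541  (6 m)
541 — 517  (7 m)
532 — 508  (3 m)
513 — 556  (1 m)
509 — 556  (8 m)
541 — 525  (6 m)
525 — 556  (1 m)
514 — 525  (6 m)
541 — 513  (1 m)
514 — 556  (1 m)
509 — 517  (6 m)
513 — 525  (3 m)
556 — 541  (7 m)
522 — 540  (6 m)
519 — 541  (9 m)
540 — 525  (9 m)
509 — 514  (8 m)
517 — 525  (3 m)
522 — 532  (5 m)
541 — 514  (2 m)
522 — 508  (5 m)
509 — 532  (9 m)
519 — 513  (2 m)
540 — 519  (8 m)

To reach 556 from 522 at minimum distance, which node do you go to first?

541

Enumerating some paths:
522–541–513–556: 1+1+1 = 3
522–541–514–556: 1+2+1 = 4
522–519–513–556: 2+2+1 = 5
The minimum is 3 m via 522–541–513–556.
So from 522 the first move is to 541.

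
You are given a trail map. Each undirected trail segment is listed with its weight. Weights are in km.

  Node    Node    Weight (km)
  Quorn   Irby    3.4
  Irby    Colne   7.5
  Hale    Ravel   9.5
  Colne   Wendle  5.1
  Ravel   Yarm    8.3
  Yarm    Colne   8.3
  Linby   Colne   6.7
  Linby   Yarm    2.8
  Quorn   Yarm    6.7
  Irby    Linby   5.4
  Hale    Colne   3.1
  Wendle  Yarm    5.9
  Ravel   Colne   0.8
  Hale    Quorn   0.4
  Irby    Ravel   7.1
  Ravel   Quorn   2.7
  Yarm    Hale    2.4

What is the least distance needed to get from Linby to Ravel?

7.5 km

Compare a few routes:
Linby–Yarm–Hale–Quorn–Ravel: 2.8+2.4+0.4+2.7 = 8.3
Linby–Colne–Ravel: 6.7+0.8 = 7.5
Linby–Yarm–Hale–Colne–Ravel: 2.8+2.4+3.1+0.8 = 9.1
The minimum is 7.5 km via Linby–Colne–Ravel.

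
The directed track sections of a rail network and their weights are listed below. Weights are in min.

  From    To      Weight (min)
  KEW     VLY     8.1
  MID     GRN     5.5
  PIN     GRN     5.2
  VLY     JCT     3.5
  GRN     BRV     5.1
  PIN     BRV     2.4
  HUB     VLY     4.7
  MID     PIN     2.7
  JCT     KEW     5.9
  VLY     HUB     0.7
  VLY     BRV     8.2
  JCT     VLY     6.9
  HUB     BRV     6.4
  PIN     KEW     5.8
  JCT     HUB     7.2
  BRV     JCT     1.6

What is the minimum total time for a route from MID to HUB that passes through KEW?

17.3 min

Shortest MID→KEW: MID → PIN → KEW = 8.5
Shortest KEW→HUB: KEW → VLY → HUB = 8.8
Total via KEW: 8.5 + 8.8 = 17.3 min.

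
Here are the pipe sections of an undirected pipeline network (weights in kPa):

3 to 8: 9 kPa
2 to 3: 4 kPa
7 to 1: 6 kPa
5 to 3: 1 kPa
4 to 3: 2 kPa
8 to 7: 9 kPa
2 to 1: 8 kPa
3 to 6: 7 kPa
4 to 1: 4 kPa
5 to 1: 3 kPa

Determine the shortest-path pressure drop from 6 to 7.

Enumerating some paths:
6–3–4–1–7: 7+2+4+6 = 19
6–3–5–1–7: 7+1+3+6 = 17
The minimum is 17 kPa via 6–3–5–1–7.

17 kPa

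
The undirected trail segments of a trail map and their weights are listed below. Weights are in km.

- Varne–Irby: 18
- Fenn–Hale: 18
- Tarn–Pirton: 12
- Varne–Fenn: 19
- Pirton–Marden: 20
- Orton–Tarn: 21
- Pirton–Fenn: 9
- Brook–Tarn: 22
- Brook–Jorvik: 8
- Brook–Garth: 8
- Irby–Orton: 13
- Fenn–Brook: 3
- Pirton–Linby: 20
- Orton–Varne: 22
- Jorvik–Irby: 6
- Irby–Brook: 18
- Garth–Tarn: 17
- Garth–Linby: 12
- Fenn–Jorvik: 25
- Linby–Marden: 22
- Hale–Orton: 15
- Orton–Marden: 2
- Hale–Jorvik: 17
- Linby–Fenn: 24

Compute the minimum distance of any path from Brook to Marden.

Settle nodes by increasing distance from Brook:
Brook: 0
Fenn: 3  (via Brook)
Jorvik: 8  (via Brook)
Garth: 8  (via Brook)
Pirton: 12  (via Fenn)
Irby: 14  (via Jorvik)
Linby: 20  (via Garth)
Hale: 21  (via Fenn)
Tarn: 22  (via Brook)
Varne: 22  (via Fenn)
Orton: 27  (via Irby)
Marden: 29  (via Orton)
Shortest route: Brook → Jorvik → Irby → Orton → Marden = 29 km.

29 km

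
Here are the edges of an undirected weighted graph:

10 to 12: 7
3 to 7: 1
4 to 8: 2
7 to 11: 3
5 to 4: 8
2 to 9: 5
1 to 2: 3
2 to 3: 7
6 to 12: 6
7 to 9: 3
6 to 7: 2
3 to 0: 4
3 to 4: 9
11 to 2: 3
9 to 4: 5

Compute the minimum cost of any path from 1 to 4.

Shortest distances from 1:
1: 0
2: 3  (via 1)
11: 6  (via 2)
9: 8  (via 2)
7: 9  (via 11)
3: 10  (via 2)
6: 11  (via 7)
4: 13  (via 9)
Shortest route: 1 → 2 → 9 → 4 = 13.

13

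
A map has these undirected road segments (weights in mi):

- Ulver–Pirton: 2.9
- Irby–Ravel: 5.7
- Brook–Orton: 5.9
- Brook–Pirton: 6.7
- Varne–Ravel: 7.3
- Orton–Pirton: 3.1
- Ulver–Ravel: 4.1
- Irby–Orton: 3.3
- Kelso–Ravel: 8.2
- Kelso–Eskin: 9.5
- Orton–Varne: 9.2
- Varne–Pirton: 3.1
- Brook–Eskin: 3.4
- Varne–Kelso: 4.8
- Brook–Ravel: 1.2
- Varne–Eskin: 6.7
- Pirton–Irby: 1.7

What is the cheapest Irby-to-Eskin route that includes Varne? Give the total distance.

11.5 mi

Shortest Irby→Varne: Irby → Pirton → Varne = 4.8
Best Varne to Eskin: Varne → Eskin costing 6.7
Total via Varne: 4.8 + 6.7 = 11.5 mi.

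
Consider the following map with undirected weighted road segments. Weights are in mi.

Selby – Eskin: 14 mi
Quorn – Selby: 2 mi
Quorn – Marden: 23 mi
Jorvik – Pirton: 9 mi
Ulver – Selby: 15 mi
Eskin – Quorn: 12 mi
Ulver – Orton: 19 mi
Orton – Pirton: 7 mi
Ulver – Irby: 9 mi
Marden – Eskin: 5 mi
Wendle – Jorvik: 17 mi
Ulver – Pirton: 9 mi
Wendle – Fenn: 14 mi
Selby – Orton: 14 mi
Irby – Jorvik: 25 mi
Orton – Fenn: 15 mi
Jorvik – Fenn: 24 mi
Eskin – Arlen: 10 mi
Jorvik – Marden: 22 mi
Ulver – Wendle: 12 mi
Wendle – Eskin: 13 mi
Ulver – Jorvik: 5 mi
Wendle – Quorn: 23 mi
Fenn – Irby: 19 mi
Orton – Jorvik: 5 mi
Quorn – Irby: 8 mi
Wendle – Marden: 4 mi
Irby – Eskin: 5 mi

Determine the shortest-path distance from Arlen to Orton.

34 mi

Compare a few routes:
Arlen–Eskin–Quorn–Selby–Orton: 10+12+2+14 = 38
Arlen–Eskin–Irby–Ulver–Jorvik–Orton: 10+5+9+5+5 = 34
Cheapest is Arlen–Eskin–Irby–Ulver–Jorvik–Orton at 34 mi.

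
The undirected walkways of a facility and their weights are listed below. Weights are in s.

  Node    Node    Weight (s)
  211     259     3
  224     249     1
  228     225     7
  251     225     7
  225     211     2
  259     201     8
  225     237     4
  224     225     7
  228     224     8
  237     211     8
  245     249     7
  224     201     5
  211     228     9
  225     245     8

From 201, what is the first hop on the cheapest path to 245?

Enumerating some paths:
201–224–225–245: 5+7+8 = 20
201–224–249–245: 5+1+7 = 13
Cheapest is 201–224–249–245 at 13 s.
So from 201 the first move is to 224.

224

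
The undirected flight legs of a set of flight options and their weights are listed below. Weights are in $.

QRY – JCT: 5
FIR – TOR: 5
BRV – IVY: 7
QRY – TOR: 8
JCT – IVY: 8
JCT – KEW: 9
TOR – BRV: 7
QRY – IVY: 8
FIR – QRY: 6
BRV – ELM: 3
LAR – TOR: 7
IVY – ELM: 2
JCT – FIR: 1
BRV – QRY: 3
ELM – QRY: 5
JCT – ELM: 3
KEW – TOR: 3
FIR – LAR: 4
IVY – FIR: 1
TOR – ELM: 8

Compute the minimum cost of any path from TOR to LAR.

Enumerating some paths:
TOR → FIR → LAR: 5+4 = 9
TOR → ELM → JCT → FIR → LAR: 8+3+1+4 = 16
TOR → LAR: 7 = 7
TOR → ELM → IVY → FIR → LAR: 8+2+1+4 = 15
The minimum is $7 via TOR → LAR.

$7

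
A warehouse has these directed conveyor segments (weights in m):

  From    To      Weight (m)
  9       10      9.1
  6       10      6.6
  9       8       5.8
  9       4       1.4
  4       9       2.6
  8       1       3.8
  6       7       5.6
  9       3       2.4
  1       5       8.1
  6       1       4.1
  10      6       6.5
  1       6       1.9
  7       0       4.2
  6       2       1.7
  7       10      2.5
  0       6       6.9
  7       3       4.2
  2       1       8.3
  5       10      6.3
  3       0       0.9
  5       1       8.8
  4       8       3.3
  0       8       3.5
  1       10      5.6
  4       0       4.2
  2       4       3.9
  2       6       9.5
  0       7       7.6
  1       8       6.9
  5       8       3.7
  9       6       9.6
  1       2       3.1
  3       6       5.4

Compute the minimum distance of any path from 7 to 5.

Running Dijkstra from 7:
7: 0
10: 2.5  (via 7)
0: 4.2  (via 7)
3: 4.2  (via 7)
8: 7.7  (via 0)
6: 9  (via 10)
2: 10.7  (via 6)
1: 11.5  (via 8)
4: 14.6  (via 2)
9: 17.2  (via 4)
5: 19.6  (via 1)
Shortest route: 7 → 0 → 8 → 1 → 5 = 19.6 m.

19.6 m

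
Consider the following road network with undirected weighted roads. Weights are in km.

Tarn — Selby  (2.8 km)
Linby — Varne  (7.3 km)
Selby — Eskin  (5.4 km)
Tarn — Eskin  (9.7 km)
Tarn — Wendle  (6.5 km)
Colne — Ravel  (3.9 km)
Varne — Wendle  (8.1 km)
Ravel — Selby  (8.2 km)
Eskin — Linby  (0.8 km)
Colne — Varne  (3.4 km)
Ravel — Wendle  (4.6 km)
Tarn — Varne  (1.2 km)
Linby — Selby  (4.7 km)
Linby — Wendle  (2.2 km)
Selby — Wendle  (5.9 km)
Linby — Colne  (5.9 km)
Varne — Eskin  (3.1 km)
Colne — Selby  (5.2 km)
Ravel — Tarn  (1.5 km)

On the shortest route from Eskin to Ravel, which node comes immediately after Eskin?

Varne

Compare a few routes:
Eskin–Linby–Wendle–Ravel: 0.8+2.2+4.6 = 7.6
Eskin–Varne–Tarn–Ravel: 3.1+1.2+1.5 = 5.8
Cheapest is Eskin–Varne–Tarn–Ravel at 5.8 km.
So from Eskin the first move is to Varne.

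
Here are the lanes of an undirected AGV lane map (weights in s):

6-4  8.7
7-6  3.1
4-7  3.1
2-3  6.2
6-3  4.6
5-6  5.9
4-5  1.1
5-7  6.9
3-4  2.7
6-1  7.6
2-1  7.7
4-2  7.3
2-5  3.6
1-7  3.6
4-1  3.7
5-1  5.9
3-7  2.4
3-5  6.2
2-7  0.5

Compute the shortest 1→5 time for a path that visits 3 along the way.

9.8 s

Shortest 1→3: 1 → 7 → 3 = 6
Best 3 to 5: 3 → 4 → 5 costing 3.8
Total via 3: 6 + 3.8 = 9.8 s.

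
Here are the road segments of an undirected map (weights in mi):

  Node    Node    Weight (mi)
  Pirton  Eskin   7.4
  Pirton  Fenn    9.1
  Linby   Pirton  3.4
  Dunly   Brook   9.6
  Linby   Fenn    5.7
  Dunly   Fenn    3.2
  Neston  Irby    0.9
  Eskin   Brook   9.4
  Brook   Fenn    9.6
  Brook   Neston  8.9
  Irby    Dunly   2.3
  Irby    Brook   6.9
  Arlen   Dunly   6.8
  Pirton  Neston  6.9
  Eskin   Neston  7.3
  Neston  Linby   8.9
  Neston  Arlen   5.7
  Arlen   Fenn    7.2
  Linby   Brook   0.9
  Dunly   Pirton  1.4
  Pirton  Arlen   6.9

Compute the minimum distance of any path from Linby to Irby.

Shortest distances from Linby:
Linby: 0
Brook: 0.9  (via Linby)
Pirton: 3.4  (via Linby)
Dunly: 4.8  (via Pirton)
Fenn: 5.7  (via Linby)
Irby: 7.1  (via Dunly)
Shortest route: Linby–Pirton–Dunly–Irby = 7.1 mi.

7.1 mi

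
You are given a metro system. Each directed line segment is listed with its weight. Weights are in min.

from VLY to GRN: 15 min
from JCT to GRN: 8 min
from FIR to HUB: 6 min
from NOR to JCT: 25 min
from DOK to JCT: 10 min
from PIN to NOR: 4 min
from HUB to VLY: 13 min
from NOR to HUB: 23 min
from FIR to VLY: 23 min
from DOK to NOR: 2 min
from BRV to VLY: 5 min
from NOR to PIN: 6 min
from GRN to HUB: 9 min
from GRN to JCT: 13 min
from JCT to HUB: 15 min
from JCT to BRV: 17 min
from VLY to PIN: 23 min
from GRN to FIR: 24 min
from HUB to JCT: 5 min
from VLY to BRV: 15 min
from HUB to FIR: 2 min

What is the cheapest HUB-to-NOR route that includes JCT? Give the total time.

54 min

Shortest HUB→JCT: HUB–JCT = 5
Best JCT to NOR: JCT–BRV–VLY–PIN–NOR costing 49
Total via JCT: 5 + 49 = 54 min.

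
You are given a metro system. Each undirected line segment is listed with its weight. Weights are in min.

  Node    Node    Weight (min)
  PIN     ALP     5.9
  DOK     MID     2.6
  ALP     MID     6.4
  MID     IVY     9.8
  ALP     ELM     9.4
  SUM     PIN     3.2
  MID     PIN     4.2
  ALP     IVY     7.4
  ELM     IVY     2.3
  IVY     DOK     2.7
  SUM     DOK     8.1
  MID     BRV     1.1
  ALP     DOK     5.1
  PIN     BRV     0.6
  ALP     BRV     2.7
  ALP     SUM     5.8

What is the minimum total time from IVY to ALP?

7.4 min

Candidate routes:
IVY - DOK - ALP: 2.7+5.1 = 7.8
IVY - DOK - MID - BRV - ALP: 2.7+2.6+1.1+2.7 = 9.1
IVY - ALP: 7.4 = 7.4
Cheapest is IVY - ALP at 7.4 min.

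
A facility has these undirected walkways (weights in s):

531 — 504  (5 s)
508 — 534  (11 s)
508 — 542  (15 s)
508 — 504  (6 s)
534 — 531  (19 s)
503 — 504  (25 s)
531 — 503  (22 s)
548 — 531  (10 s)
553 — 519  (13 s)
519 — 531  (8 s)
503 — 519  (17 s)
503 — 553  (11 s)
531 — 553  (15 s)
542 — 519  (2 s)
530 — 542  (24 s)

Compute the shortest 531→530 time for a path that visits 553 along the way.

Shortest 531→553: 531–553 = 15
Shortest 553→530: 553–519–542–530 = 39
Total via 553: 15 + 39 = 54 s.

54 s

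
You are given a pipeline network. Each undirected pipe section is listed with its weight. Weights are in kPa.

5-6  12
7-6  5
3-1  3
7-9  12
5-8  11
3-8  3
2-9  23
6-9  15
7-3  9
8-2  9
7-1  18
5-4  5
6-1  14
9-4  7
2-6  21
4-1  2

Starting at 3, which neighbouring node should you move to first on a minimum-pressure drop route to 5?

Enumerating some paths:
3 - 8 - 5: 3+11 = 14
3 - 1 - 4 - 5: 3+2+5 = 10
Cheapest is 3 - 1 - 4 - 5 at 10 kPa.
So from 3 the first move is to 1.

1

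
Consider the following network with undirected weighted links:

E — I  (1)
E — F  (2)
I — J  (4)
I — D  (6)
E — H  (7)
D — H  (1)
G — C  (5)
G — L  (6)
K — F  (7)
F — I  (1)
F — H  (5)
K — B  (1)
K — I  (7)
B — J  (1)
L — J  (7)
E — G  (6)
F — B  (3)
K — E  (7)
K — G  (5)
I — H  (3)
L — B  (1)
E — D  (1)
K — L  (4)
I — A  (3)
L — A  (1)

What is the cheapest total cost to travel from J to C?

12

Compare a few routes:
J → B → L → G → C: 1+1+6+5 = 13
J → B → L → K → G → C: 1+1+4+5+5 = 16
J → B → K → G → C: 1+1+5+5 = 12
The minimum is 12 via J → B → K → G → C.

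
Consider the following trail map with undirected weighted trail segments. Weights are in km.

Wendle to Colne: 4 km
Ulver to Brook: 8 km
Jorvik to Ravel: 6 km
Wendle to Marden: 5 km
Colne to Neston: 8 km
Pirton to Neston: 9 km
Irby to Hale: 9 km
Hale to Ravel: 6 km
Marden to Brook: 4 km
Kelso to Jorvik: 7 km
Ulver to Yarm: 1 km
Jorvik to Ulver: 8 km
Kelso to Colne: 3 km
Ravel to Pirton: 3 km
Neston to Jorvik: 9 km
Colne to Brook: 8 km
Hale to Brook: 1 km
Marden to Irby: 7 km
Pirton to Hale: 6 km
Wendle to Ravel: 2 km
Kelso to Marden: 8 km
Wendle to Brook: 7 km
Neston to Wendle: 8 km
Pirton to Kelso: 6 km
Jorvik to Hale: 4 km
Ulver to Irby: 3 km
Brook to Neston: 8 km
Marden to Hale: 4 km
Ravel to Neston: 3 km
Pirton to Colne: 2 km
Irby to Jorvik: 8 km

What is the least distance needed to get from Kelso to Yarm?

16 km

Settle nodes by increasing distance from Kelso:
Kelso: 0
Colne: 3  (via Kelso)
Pirton: 5  (via Colne)
Jorvik: 7  (via Kelso)
Wendle: 7  (via Colne)
Ravel: 8  (via Pirton)
Marden: 8  (via Kelso)
Hale: 11  (via Pirton)
Neston: 11  (via Colne)
Brook: 11  (via Colne)
Irby: 15  (via Jorvik)
Ulver: 15  (via Jorvik)
Yarm: 16  (via Ulver)
Shortest route: Kelso → Jorvik → Ulver → Yarm = 16 km.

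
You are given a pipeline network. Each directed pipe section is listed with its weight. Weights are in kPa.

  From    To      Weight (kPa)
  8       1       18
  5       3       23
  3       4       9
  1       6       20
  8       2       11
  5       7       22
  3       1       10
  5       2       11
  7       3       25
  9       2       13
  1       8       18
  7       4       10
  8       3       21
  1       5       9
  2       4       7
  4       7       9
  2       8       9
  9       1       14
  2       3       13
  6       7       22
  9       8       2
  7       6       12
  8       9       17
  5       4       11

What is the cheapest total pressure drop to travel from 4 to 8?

Settle nodes by increasing distance from 4:
4: 0
7: 9  (via 4)
6: 21  (via 7)
3: 34  (via 7)
1: 44  (via 3)
5: 53  (via 1)
8: 62  (via 1)
Shortest route: 4–7–3–1–8 = 62 kPa.

62 kPa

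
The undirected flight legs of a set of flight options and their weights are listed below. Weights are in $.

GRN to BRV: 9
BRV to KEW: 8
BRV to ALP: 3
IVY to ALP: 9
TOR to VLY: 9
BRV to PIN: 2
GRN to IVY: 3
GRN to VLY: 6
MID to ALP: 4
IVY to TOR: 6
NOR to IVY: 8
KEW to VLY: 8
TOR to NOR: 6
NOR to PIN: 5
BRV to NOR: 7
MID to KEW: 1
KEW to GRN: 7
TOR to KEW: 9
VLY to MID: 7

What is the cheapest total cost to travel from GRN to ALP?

$12

Compare a few routes:
GRN - VLY - MID - ALP: 6+7+4 = 17
GRN - IVY - ALP: 3+9 = 12
The minimum is $12 via GRN - IVY - ALP.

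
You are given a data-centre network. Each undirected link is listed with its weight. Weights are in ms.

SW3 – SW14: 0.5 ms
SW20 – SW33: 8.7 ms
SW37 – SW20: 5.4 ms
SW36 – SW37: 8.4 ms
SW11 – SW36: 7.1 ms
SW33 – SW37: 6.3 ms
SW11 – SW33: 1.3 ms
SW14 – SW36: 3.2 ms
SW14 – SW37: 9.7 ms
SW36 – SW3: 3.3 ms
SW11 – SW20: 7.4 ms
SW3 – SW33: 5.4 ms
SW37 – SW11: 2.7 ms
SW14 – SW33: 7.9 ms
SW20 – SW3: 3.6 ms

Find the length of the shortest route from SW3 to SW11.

Candidate routes:
SW3 → SW36 → SW11: 3.3+7.1 = 10.4
SW3 → SW33 → SW11: 5.4+1.3 = 6.7
SW3 → SW14 → SW36 → SW11: 0.5+3.2+7.1 = 10.8
SW3 → SW14 → SW33 → SW11: 0.5+7.9+1.3 = 9.7
The minimum is 6.7 ms via SW3 → SW33 → SW11.

6.7 ms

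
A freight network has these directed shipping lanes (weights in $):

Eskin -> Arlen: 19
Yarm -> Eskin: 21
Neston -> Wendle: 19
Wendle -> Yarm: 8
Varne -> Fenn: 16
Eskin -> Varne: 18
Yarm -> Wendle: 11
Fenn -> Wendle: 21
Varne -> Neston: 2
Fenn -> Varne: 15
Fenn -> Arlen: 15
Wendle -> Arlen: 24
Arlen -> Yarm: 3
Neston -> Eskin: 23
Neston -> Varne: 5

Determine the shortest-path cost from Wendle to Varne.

Candidate routes:
Wendle → Yarm → Eskin → Varne: 8+21+18 = 47
Wendle → Arlen → Yarm → Eskin → Varne: 24+3+21+18 = 66
Cheapest is Wendle → Yarm → Eskin → Varne at $47.

$47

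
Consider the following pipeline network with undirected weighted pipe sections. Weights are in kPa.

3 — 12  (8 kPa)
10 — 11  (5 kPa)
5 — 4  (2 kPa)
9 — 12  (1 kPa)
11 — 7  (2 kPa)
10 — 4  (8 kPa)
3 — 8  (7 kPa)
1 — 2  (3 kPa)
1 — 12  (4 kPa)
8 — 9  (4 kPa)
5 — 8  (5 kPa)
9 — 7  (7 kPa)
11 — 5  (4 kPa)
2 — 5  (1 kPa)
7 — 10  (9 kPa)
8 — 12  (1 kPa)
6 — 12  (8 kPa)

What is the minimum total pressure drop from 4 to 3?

14 kPa

Running Dijkstra from 4:
4: 0
5: 2  (via 4)
2: 3  (via 5)
1: 6  (via 2)
11: 6  (via 5)
8: 7  (via 5)
7: 8  (via 11)
10: 8  (via 4)
12: 8  (via 8)
9: 9  (via 12)
3: 14  (via 8)
Shortest route: 4–5–8–3 = 14 kPa.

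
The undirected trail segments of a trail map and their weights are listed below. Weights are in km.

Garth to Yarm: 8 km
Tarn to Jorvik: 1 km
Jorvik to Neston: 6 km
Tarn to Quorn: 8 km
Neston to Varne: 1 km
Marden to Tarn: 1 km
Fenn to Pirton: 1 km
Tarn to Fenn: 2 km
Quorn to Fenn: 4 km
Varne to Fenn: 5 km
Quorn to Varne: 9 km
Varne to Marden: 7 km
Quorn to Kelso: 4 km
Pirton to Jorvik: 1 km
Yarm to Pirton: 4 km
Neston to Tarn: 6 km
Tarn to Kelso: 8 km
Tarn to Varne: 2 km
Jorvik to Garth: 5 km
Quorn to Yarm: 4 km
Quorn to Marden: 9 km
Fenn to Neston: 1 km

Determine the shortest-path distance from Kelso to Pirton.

Running Dijkstra from Kelso:
Kelso: 0
Quorn: 4  (via Kelso)
Fenn: 8  (via Quorn)
Yarm: 8  (via Quorn)
Tarn: 8  (via Kelso)
Marden: 9  (via Tarn)
Pirton: 9  (via Fenn)
Shortest route: Kelso → Quorn → Fenn → Pirton = 9 km.

9 km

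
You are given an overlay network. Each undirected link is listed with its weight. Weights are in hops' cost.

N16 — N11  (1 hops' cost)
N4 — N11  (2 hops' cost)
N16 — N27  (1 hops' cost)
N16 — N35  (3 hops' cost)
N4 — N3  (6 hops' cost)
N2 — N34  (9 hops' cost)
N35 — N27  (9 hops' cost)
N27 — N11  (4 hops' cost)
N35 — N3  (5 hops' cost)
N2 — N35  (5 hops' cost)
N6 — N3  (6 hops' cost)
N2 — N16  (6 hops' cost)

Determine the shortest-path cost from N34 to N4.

18 hops' cost

Running Dijkstra from N34:
N34: 0
N2: 9  (via N34)
N35: 14  (via N2)
N16: 15  (via N2)
N27: 16  (via N16)
N11: 16  (via N16)
N4: 18  (via N11)
Shortest route: N34 → N2 → N16 → N11 → N4 = 18 hops' cost.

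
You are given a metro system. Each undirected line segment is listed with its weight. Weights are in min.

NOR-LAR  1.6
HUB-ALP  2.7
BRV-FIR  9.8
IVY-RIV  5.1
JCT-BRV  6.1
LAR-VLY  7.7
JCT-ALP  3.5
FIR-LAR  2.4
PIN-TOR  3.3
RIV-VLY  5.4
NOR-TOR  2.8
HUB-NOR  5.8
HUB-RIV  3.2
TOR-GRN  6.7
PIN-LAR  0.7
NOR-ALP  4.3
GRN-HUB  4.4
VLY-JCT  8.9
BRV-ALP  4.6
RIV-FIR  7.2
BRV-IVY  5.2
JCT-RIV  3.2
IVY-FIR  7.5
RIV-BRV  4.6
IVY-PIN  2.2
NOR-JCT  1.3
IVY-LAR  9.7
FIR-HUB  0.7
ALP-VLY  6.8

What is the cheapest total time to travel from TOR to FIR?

Running Dijkstra from TOR:
TOR: 0
NOR: 2.8  (via TOR)
PIN: 3.3  (via TOR)
LAR: 4  (via PIN)
JCT: 4.1  (via NOR)
IVY: 5.5  (via PIN)
FIR: 6.4  (via LAR)
Shortest route: TOR–PIN–LAR–FIR = 6.4 min.

6.4 min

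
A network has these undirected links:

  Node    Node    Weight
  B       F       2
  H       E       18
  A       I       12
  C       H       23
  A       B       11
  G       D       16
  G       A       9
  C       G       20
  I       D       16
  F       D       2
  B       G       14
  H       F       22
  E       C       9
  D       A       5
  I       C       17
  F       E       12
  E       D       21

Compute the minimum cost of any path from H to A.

29

Candidate routes:
H–F–D–A: 22+2+5 = 29
H–E–F–B–A: 18+12+2+11 = 43
H–E–F–D–A: 18+12+2+5 = 37
H–F–B–A: 22+2+11 = 35
The minimum is 29 via H–F–D–A.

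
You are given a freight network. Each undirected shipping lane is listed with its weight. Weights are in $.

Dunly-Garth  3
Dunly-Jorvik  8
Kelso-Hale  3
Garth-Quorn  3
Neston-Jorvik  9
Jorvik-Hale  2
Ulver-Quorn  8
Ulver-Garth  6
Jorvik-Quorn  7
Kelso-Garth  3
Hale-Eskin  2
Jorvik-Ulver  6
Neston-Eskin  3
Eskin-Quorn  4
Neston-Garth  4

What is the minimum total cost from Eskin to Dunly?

Candidate routes:
Eskin → Neston → Garth → Dunly: 3+4+3 = 10
Eskin → Hale → Jorvik → Dunly: 2+2+8 = 12
Eskin → Hale → Kelso → Garth → Dunly: 2+3+3+3 = 11
Eskin → Hale → Jorvik → Quorn → Garth → Dunly: 2+2+7+3+3 = 17
Cheapest is Eskin → Neston → Garth → Dunly at $10.

$10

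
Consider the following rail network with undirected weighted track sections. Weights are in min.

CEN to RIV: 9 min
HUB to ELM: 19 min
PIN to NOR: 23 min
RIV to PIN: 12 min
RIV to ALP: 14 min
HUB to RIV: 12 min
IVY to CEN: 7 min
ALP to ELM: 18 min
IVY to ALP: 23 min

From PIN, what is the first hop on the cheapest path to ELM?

RIV

Candidate routes:
PIN - RIV - HUB - ELM: 12+12+19 = 43
PIN - RIV - ALP - ELM: 12+14+18 = 44
Cheapest is PIN - RIV - HUB - ELM at 43 min.
So from PIN the first move is to RIV.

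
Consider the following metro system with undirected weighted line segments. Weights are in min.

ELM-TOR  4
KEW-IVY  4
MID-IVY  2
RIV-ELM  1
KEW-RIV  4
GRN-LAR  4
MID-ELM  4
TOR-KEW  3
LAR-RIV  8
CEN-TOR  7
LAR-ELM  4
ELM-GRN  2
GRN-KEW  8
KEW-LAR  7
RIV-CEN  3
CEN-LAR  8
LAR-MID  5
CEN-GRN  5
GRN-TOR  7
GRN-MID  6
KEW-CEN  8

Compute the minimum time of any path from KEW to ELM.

Settle nodes by increasing distance from KEW:
KEW: 0
TOR: 3  (via KEW)
RIV: 4  (via KEW)
IVY: 4  (via KEW)
ELM: 5  (via RIV)
Shortest route: KEW–RIV–ELM = 5 min.

5 min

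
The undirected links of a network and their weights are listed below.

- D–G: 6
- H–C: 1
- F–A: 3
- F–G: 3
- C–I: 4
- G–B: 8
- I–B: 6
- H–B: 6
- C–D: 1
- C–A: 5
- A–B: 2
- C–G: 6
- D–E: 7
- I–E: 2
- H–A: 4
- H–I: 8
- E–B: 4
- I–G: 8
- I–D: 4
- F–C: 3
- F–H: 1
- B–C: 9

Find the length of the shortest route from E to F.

8

Settle nodes by increasing distance from E:
E: 0
I: 2  (via E)
B: 4  (via E)
A: 6  (via B)
C: 6  (via I)
D: 6  (via I)
H: 7  (via C)
F: 8  (via H)
Shortest route: E → I → C → H → F = 8.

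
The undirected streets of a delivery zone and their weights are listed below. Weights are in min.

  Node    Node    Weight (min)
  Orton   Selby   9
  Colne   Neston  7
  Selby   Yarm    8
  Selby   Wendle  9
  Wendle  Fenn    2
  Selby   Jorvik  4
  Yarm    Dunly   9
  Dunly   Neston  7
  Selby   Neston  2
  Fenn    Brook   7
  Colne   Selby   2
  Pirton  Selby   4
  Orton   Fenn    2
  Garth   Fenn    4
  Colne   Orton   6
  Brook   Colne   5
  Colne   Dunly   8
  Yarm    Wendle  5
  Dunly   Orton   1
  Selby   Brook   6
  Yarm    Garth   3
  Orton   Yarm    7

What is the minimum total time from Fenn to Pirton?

14 min

Candidate routes:
Fenn - Orton - Selby - Pirton: 2+9+4 = 15
Fenn - Orton - Colne - Selby - Pirton: 2+6+2+4 = 14
Fenn - Wendle - Selby - Pirton: 2+9+4 = 15
Cheapest is Fenn - Orton - Colne - Selby - Pirton at 14 min.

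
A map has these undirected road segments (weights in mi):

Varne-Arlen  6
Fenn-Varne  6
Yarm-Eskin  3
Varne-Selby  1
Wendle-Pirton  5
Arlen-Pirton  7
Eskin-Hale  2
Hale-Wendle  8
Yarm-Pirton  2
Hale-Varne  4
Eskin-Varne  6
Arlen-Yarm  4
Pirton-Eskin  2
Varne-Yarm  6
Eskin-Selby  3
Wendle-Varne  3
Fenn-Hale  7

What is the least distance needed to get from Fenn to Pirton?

Settle nodes by increasing distance from Fenn:
Fenn: 0
Varne: 6  (via Fenn)
Hale: 7  (via Fenn)
Selby: 7  (via Varne)
Wendle: 9  (via Varne)
Eskin: 9  (via Hale)
Pirton: 11  (via Eskin)
Shortest route: Fenn–Hale–Eskin–Pirton = 11 mi.

11 mi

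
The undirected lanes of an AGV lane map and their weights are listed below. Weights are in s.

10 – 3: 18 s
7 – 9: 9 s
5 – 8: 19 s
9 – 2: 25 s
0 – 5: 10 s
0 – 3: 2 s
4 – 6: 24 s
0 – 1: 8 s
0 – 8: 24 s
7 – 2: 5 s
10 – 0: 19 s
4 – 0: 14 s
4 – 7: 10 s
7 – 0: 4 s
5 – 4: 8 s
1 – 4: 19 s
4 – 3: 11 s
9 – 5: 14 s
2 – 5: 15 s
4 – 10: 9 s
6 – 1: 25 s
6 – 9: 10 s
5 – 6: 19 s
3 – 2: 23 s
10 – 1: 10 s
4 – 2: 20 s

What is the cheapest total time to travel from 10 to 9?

Settle nodes by increasing distance from 10:
10: 0
4: 9  (via 10)
1: 10  (via 10)
5: 17  (via 4)
0: 18  (via 1)
3: 18  (via 10)
7: 19  (via 4)
2: 24  (via 7)
9: 28  (via 7)
Shortest route: 10 → 4 → 7 → 9 = 28 s.

28 s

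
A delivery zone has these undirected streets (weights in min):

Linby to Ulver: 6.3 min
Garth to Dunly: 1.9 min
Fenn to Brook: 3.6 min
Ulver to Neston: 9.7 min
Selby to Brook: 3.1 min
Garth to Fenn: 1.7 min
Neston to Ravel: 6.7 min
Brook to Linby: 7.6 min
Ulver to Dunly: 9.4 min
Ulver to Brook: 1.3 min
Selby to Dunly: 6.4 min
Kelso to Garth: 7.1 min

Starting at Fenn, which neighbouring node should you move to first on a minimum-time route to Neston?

Brook

Compare a few routes:
Fenn → Brook → Ulver → Neston: 3.6+1.3+9.7 = 14.6
Fenn → Garth → Dunly → Ulver → Neston: 1.7+1.9+9.4+9.7 = 22.7
Cheapest is Fenn → Brook → Ulver → Neston at 14.6 min.
So from Fenn the first move is to Brook.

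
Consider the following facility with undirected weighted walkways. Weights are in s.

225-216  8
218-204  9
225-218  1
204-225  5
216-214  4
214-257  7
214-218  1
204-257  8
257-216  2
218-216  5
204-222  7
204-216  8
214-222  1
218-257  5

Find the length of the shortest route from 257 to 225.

Enumerating some paths:
257 - 218 - 225: 5+1 = 6
257 - 216 - 214 - 218 - 225: 2+4+1+1 = 8
257 - 214 - 218 - 225: 7+1+1 = 9
257 - 216 - 218 - 225: 2+5+1 = 8
The minimum is 6 s via 257 - 218 - 225.

6 s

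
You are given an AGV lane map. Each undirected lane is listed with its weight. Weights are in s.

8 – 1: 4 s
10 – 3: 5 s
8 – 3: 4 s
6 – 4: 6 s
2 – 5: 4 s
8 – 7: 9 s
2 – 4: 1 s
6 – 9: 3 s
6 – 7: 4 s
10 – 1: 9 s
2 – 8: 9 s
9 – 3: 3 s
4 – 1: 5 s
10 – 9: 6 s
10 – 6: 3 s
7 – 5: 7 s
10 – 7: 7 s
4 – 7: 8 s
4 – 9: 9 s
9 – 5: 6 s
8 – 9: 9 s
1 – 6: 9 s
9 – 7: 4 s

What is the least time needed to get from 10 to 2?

Compare a few routes:
10–6–4–2: 3+6+1 = 10
10–9–4–2: 6+9+1 = 16
10–1–4–2: 9+5+1 = 15
Cheapest is 10–6–4–2 at 10 s.

10 s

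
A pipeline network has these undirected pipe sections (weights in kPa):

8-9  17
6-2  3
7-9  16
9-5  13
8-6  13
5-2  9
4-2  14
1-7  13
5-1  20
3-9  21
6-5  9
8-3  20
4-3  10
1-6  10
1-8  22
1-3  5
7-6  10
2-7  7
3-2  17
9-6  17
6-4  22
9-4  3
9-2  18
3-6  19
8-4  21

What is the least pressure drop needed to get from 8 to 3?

20 kPa

Running Dijkstra from 8:
8: 0
6: 13  (via 8)
2: 16  (via 6)
9: 17  (via 8)
3: 20  (via 8)
Shortest route: 8–3 = 20 kPa.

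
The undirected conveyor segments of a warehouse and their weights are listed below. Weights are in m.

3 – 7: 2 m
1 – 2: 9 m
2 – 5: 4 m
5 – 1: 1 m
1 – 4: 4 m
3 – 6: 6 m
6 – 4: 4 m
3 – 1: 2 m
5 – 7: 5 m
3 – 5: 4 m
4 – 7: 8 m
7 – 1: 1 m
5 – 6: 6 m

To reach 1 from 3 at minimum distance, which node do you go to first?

1

Candidate routes:
3–7–1: 2+1 = 3
3–1: 2 = 2
The minimum is 2 m via 3–1.
So from 3 the first move is to 1.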